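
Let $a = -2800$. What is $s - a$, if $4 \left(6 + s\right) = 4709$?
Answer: $\frac{15885}{4} \approx 3971.3$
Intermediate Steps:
$s = \frac{4685}{4}$ ($s = -6 + \frac{1}{4} \cdot 4709 = -6 + \frac{4709}{4} = \frac{4685}{4} \approx 1171.3$)
$s - a = \frac{4685}{4} - -2800 = \frac{4685}{4} + 2800 = \frac{15885}{4}$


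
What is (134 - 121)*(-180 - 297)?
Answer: -6201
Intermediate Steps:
(134 - 121)*(-180 - 297) = 13*(-477) = -6201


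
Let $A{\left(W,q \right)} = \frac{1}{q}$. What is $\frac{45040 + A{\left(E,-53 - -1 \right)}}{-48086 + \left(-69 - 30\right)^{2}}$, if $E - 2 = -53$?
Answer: $- \frac{2342079}{1990820} \approx -1.1764$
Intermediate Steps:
$E = -51$ ($E = 2 - 53 = -51$)
$\frac{45040 + A{\left(E,-53 - -1 \right)}}{-48086 + \left(-69 - 30\right)^{2}} = \frac{45040 + \frac{1}{-53 - -1}}{-48086 + \left(-69 - 30\right)^{2}} = \frac{45040 + \frac{1}{-53 + 1}}{-48086 + \left(-99\right)^{2}} = \frac{45040 + \frac{1}{-52}}{-48086 + 9801} = \frac{45040 - \frac{1}{52}}{-38285} = \frac{2342079}{52} \left(- \frac{1}{38285}\right) = - \frac{2342079}{1990820}$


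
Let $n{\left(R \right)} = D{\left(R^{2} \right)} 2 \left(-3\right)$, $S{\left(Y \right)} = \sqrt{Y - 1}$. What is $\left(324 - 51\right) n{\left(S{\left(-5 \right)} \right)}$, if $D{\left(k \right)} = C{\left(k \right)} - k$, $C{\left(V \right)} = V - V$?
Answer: $-9828$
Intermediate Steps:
$C{\left(V \right)} = 0$
$S{\left(Y \right)} = \sqrt{-1 + Y}$
$D{\left(k \right)} = - k$ ($D{\left(k \right)} = 0 - k = - k$)
$n{\left(R \right)} = 6 R^{2}$ ($n{\left(R \right)} = - R^{2} \cdot 2 \left(-3\right) = - 2 R^{2} \left(-3\right) = 6 R^{2}$)
$\left(324 - 51\right) n{\left(S{\left(-5 \right)} \right)} = \left(324 - 51\right) 6 \left(\sqrt{-1 - 5}\right)^{2} = 273 \cdot 6 \left(\sqrt{-6}\right)^{2} = 273 \cdot 6 \left(i \sqrt{6}\right)^{2} = 273 \cdot 6 \left(-6\right) = 273 \left(-36\right) = -9828$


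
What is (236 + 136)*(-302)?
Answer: -112344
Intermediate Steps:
(236 + 136)*(-302) = 372*(-302) = -112344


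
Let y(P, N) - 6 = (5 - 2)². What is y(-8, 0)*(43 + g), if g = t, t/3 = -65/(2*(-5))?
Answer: 1875/2 ≈ 937.50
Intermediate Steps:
y(P, N) = 15 (y(P, N) = 6 + (5 - 2)² = 6 + 3² = 6 + 9 = 15)
t = 39/2 (t = 3*(-65/(2*(-5))) = 3*(-65/(-10)) = 3*(-65*(-⅒)) = 3*(13/2) = 39/2 ≈ 19.500)
g = 39/2 ≈ 19.500
y(-8, 0)*(43 + g) = 15*(43 + 39/2) = 15*(125/2) = 1875/2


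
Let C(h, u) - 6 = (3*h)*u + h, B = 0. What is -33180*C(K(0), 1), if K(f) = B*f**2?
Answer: -199080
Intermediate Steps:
K(f) = 0 (K(f) = 0*f**2 = 0)
C(h, u) = 6 + h + 3*h*u (C(h, u) = 6 + ((3*h)*u + h) = 6 + (3*h*u + h) = 6 + (h + 3*h*u) = 6 + h + 3*h*u)
-33180*C(K(0), 1) = -33180*(6 + 0 + 3*0*1) = -33180*(6 + 0 + 0) = -33180*6 = -199080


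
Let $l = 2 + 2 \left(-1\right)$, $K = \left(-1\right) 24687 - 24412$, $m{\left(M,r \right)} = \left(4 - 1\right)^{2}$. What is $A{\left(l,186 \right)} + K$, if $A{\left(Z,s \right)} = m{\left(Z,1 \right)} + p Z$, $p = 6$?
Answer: $-49090$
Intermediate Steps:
$m{\left(M,r \right)} = 9$ ($m{\left(M,r \right)} = 3^{2} = 9$)
$K = -49099$ ($K = -24687 - 24412 = -49099$)
$l = 0$ ($l = 2 - 2 = 0$)
$A{\left(Z,s \right)} = 9 + 6 Z$
$A{\left(l,186 \right)} + K = \left(9 + 6 \cdot 0\right) - 49099 = \left(9 + 0\right) - 49099 = 9 - 49099 = -49090$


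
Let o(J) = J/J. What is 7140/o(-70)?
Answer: 7140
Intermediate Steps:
o(J) = 1
7140/o(-70) = 7140/1 = 7140*1 = 7140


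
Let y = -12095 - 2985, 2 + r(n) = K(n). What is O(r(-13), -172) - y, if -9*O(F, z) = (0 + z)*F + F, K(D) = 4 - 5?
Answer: 15023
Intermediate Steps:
K(D) = -1
r(n) = -3 (r(n) = -2 - 1 = -3)
O(F, z) = -F/9 - F*z/9 (O(F, z) = -((0 + z)*F + F)/9 = -(z*F + F)/9 = -(F*z + F)/9 = -(F + F*z)/9 = -F/9 - F*z/9)
y = -15080
O(r(-13), -172) - y = -⅑*(-3)*(1 - 172) - 1*(-15080) = -⅑*(-3)*(-171) + 15080 = -57 + 15080 = 15023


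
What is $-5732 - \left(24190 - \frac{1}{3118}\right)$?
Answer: $- \frac{93296795}{3118} \approx -29922.0$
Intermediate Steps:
$-5732 - \left(24190 - \frac{1}{3118}\right) = -5732 + \left(-24190 + \frac{1}{3118}\right) = -5732 - \frac{75424419}{3118} = - \frac{93296795}{3118}$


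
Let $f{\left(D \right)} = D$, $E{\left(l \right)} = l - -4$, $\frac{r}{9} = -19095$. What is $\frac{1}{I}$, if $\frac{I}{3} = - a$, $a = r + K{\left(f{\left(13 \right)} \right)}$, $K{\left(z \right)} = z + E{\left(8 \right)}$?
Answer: $\frac{1}{515490} \approx 1.9399 \cdot 10^{-6}$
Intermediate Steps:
$r = -171855$ ($r = 9 \left(-19095\right) = -171855$)
$E{\left(l \right)} = 4 + l$ ($E{\left(l \right)} = l + 4 = 4 + l$)
$K{\left(z \right)} = 12 + z$ ($K{\left(z \right)} = z + \left(4 + 8\right) = z + 12 = 12 + z$)
$a = -171830$ ($a = -171855 + \left(12 + 13\right) = -171855 + 25 = -171830$)
$I = 515490$ ($I = 3 \left(\left(-1\right) \left(-171830\right)\right) = 3 \cdot 171830 = 515490$)
$\frac{1}{I} = \frac{1}{515490}$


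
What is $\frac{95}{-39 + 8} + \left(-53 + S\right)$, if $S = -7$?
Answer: $- \frac{1955}{31} \approx -63.065$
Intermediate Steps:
$\frac{95}{-39 + 8} + \left(-53 + S\right) = \frac{95}{-39 + 8} - 60 = \frac{95}{-31} - 60 = 95 \left(- \frac{1}{31}\right) - 60 = - \frac{95}{31} - 60 = - \frac{1955}{31}$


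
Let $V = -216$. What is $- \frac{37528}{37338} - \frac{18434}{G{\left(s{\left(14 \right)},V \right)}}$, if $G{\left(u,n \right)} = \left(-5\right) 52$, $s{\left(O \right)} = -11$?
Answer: $\frac{13048681}{186690} \approx 69.895$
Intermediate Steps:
$G{\left(u,n \right)} = -260$
$- \frac{37528}{37338} - \frac{18434}{G{\left(s{\left(14 \right)},V \right)}} = - \frac{37528}{37338} - \frac{18434}{-260} = \left(-37528\right) \frac{1}{37338} - - \frac{709}{10} = - \frac{18764}{18669} + \frac{709}{10} = \frac{13048681}{186690}$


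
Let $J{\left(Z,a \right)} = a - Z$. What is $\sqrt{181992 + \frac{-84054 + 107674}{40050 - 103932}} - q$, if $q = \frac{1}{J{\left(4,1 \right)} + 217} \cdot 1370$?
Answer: $- \frac{685}{107} + \frac{\sqrt{122072887902}}{819} \approx 420.2$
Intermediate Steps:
$q = \frac{685}{107}$ ($q = \frac{1}{\left(1 - 4\right) + 217} \cdot 1370 = \frac{1}{-3 + 217} \cdot 1370 = \frac{1}{214} \cdot 1370 = \frac{685}{107} \approx 6.4019$)
$\sqrt{181992 + \frac{-84054 + 107674}{40050 - 103932}} - q = \sqrt{181992 + \frac{-84054 + 107674}{40050 - 103932}} - \frac{685}{107} = \sqrt{181992 + \frac{23620}{-63882}} - \frac{685}{107} = \sqrt{181992 + 23620 \left(- \frac{1}{63882}\right)} - \frac{685}{107} = \sqrt{181992 - \frac{11810}{31941}} - \frac{685}{107} = \sqrt{\frac{5812994662}{31941}} - \frac{685}{107} = \frac{\sqrt{122072887902}}{819} - \frac{685}{107} = - \frac{685}{107} + \frac{\sqrt{122072887902}}{819}$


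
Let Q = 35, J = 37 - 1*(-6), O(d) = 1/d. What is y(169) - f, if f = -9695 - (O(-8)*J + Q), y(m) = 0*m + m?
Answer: 79149/8 ≈ 9893.6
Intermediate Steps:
J = 43 (J = 37 + 6 = 43)
y(m) = m (y(m) = 0 + m = m)
f = -77797/8 (f = -9695 - (43/(-8) + 35) = -9695 - (-⅛*43 + 35) = -9695 - (-43/8 + 35) = -9695 - 1*237/8 = -9695 - 237/8 = -77797/8 ≈ -9724.6)
y(169) - f = 169 - 1*(-77797/8) = 169 + 77797/8 = 79149/8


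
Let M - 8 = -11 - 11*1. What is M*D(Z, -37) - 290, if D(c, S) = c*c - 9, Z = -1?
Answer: -178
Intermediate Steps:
D(c, S) = -9 + c² (D(c, S) = c² - 9 = -9 + c²)
M = -14 (M = 8 + (-11 - 11*1) = 8 + (-11 - 11) = 8 - 22 = -14)
M*D(Z, -37) - 290 = -14*(-9 + (-1)²) - 290 = -14*(-9 + 1) - 290 = -14*(-8) - 290 = 112 - 290 = -178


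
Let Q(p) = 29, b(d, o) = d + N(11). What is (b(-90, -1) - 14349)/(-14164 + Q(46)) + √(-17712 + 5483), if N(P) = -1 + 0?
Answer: 2888/2827 + I*√12229 ≈ 1.0216 + 110.58*I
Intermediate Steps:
N(P) = -1
b(d, o) = -1 + d (b(d, o) = d - 1 = -1 + d)
(b(-90, -1) - 14349)/(-14164 + Q(46)) + √(-17712 + 5483) = ((-1 - 90) - 14349)/(-14164 + 29) + √(-17712 + 5483) = (-91 - 14349)/(-14135) + √(-12229) = -14440*(-1/14135) + I*√12229 = 2888/2827 + I*√12229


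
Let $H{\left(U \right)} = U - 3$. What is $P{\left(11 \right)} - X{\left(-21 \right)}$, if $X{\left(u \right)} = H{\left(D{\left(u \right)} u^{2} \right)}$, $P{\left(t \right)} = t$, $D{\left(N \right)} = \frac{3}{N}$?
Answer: $77$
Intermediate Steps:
$H{\left(U \right)} = -3 + U$ ($H{\left(U \right)} = U - 3 = -3 + U$)
$X{\left(u \right)} = -3 + 3 u$ ($X{\left(u \right)} = -3 + \frac{3}{u} u^{2} = -3 + 3 u$)
$P{\left(11 \right)} - X{\left(-21 \right)} = 11 - \left(-3 + 3 \left(-21\right)\right) = 11 - \left(-3 - 63\right) = 11 - -66 = 11 + 66 = 77$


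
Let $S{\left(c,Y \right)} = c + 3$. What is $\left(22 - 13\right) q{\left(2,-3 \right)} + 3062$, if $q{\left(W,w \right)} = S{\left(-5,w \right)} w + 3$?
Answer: $3143$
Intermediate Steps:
$S{\left(c,Y \right)} = 3 + c$
$q{\left(W,w \right)} = 3 - 2 w$ ($q{\left(W,w \right)} = \left(3 - 5\right) w + 3 = - 2 w + 3 = 3 - 2 w$)
$\left(22 - 13\right) q{\left(2,-3 \right)} + 3062 = \left(22 - 13\right) \left(3 - -6\right) + 3062 = 9 \left(3 + 6\right) + 3062 = 9 \cdot 9 + 3062 = 81 + 3062 = 3143$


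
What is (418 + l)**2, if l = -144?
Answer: 75076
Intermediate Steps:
(418 + l)**2 = (418 - 144)**2 = 274**2 = 75076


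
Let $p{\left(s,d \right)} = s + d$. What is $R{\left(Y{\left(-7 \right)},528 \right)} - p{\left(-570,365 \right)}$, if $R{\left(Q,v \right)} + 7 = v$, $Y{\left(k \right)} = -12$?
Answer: $726$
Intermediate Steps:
$p{\left(s,d \right)} = d + s$
$R{\left(Q,v \right)} = -7 + v$
$R{\left(Y{\left(-7 \right)},528 \right)} - p{\left(-570,365 \right)} = \left(-7 + 528\right) - \left(365 - 570\right) = 521 - -205 = 521 + 205 = 726$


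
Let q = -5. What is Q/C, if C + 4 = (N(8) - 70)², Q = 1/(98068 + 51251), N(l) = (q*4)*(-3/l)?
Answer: 4/2330720271 ≈ 1.7162e-9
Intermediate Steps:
N(l) = 60/l (N(l) = (-5*4)*(-3/l) = -(-60)/l = 60/l)
Q = 1/149319 ≈ 6.6971e-6
C = 15609/4 (C = -4 + (60/8 - 70)² = -4 + (60*(⅛) - 70)² = -4 + (15/2 - 70)² = -4 + (-125/2)² = -4 + 15625/4 = 15609/4 ≈ 3902.3)
Q/C = 1/(149319*(15609/4)) = (1/149319)*(4/15609) = 4/2330720271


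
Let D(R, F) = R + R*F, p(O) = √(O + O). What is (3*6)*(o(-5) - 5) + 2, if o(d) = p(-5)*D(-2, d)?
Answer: -88 + 144*I*√10 ≈ -88.0 + 455.37*I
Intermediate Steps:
p(O) = √2*√O (p(O) = √(2*O) = √2*√O)
D(R, F) = R + F*R
o(d) = I*√10*(-2 - 2*d) (o(d) = (√2*√(-5))*(-2*(1 + d)) = (√2*(I*√5))*(-2 - 2*d) = (I*√10)*(-2 - 2*d) = I*√10*(-2 - 2*d))
(3*6)*(o(-5) - 5) + 2 = (3*6)*(2*I*√10*(-1 - 1*(-5)) - 5) + 2 = 18*(2*I*√10*(-1 + 5) - 5) + 2 = 18*(2*I*√10*4 - 5) + 2 = 18*(8*I*√10 - 5) + 2 = 18*(-5 + 8*I*√10) + 2 = (-90 + 144*I*√10) + 2 = -88 + 144*I*√10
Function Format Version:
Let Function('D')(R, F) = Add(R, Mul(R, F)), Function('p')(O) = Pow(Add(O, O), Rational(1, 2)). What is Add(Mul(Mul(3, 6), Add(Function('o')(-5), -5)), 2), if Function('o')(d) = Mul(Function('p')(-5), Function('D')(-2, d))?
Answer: Add(-88, Mul(144, I, Pow(10, Rational(1, 2)))) ≈ Add(-88.000, Mul(455.37, I))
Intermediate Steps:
Function('p')(O) = Mul(Pow(2, Rational(1, 2)), Pow(O, Rational(1, 2))) (Function('p')(O) = Pow(Mul(2, O), Rational(1, 2)) = Mul(Pow(2, Rational(1, 2)), Pow(O, Rational(1, 2))))
Function('D')(R, F) = Add(R, Mul(F, R))
Function('o')(d) = Mul(I, Pow(10, Rational(1, 2)), Add(-2, Mul(-2, d))) (Function('o')(d) = Mul(Mul(Pow(2, Rational(1, 2)), Pow(-5, Rational(1, 2))), Mul(-2, Add(1, d))) = Mul(Mul(Pow(2, Rational(1, 2)), Mul(I, Pow(5, Rational(1, 2)))), Add(-2, Mul(-2, d))) = Mul(Mul(I, Pow(10, Rational(1, 2))), Add(-2, Mul(-2, d))) = Mul(I, Pow(10, Rational(1, 2)), Add(-2, Mul(-2, d))))
Add(Mul(Mul(3, 6), Add(Function('o')(-5), -5)), 2) = Add(Mul(Mul(3, 6), Add(Mul(2, I, Pow(10, Rational(1, 2)), Add(-1, Mul(-1, -5))), -5)), 2) = Add(Mul(18, Add(Mul(2, I, Pow(10, Rational(1, 2)), Add(-1, 5)), -5)), 2) = Add(Mul(18, Add(Mul(2, I, Pow(10, Rational(1, 2)), 4), -5)), 2) = Add(Mul(18, Add(Mul(8, I, Pow(10, Rational(1, 2))), -5)), 2) = Add(Mul(18, Add(-5, Mul(8, I, Pow(10, Rational(1, 2))))), 2) = Add(Add(-90, Mul(144, I, Pow(10, Rational(1, 2)))), 2) = Add(-88, Mul(144, I, Pow(10, Rational(1, 2))))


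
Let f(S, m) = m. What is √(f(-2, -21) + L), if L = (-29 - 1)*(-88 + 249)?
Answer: 21*I*√11 ≈ 69.649*I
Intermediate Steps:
L = -4830 (L = -30*161 = -4830)
√(f(-2, -21) + L) = √(-21 - 4830) = √(-4851) = 21*I*√11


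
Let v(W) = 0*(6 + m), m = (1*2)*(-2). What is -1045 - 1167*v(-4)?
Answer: -1045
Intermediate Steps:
m = -4 (m = 2*(-2) = -4)
v(W) = 0 (v(W) = 0*(6 - 4) = 0*2 = 0)
-1045 - 1167*v(-4) = -1045 - 1167*0 = -1045 + 0 = -1045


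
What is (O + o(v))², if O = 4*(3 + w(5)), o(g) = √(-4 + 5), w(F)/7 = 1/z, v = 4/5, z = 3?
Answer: 4489/9 ≈ 498.78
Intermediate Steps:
v = ⅘ (v = 4*(⅕) = ⅘ ≈ 0.80000)
w(F) = 7/3
o(g) = 1 (o(g) = √1 = 1)
O = 64/3 (O = 4*(3 + 7/3) = 4*(16/3) = 64/3 ≈ 21.333)
(O + o(v))² = (64/3 + 1)² = (67/3)² = 4489/9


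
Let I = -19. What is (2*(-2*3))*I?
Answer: 228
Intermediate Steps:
(2*(-2*3))*I = (2*(-2*3))*(-19) = (2*(-6))*(-19) = -12*(-19) = 228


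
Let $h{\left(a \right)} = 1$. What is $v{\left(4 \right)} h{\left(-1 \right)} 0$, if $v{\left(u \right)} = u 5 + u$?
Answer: $0$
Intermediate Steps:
$v{\left(u \right)} = 6 u$ ($v{\left(u \right)} = 5 u + u = 6 u$)
$v{\left(4 \right)} h{\left(-1 \right)} 0 = 6 \cdot 4 \cdot 1 \cdot 0 = 24 \cdot 1 \cdot 0 = 24 \cdot 0 = 0$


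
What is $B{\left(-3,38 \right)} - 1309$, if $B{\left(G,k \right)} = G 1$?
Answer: $-1312$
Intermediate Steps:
$B{\left(G,k \right)} = G$
$B{\left(-3,38 \right)} - 1309 = -3 - 1309 = -1312$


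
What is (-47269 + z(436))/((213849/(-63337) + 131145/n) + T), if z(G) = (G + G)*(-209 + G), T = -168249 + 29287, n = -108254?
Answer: -1033100666128650/952822130085787 ≈ -1.0843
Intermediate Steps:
T = -138962
z(G) = 2*G*(-209 + G) (z(G) = (2*G)*(-209 + G) = 2*G*(-209 + G))
(-47269 + z(436))/((213849/(-63337) + 131145/n) + T) = (-47269 + 2*436*(-209 + 436))/((213849/(-63337) + 131145/(-108254)) - 138962) = (-47269 + 2*436*227)/((213849*(-1/63337) + 131145*(-1/108254)) - 138962) = (-47269 + 197944)/((-213849/63337 - 131145/108254) - 138962) = 150675/(-31456340511/6856483598 - 138962) = 150675/(-952822130085787/6856483598) = 150675*(-6856483598/952822130085787) = -1033100666128650/952822130085787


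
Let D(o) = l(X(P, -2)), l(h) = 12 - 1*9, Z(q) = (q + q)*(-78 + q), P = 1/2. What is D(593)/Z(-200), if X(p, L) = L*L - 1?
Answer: 3/111200 ≈ 2.6978e-5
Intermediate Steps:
P = 1/2 ≈ 0.50000
X(p, L) = -1 + L**2 (X(p, L) = L**2 - 1 = -1 + L**2)
Z(q) = 2*q*(-78 + q) (Z(q) = (2*q)*(-78 + q) = 2*q*(-78 + q))
l(h) = 3 (l(h) = 12 - 9 = 3)
D(o) = 3
D(593)/Z(-200) = 3/((2*(-200)*(-78 - 200))) = 3/((2*(-200)*(-278))) = 3/111200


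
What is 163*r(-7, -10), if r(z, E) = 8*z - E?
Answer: -7498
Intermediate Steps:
r(z, E) = -E + 8*z
163*r(-7, -10) = 163*(-1*(-10) + 8*(-7)) = 163*(10 - 56) = 163*(-46) = -7498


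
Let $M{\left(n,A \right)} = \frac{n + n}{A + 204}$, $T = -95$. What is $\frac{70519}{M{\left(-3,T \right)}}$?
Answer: $- \frac{7686571}{6} \approx -1.2811 \cdot 10^{6}$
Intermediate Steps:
$M{\left(n,A \right)} = \frac{2 n}{204 + A}$
$\frac{70519}{M{\left(-3,T \right)}} = \frac{70519}{2 \left(-3\right) \frac{1}{204 - 95}} = \frac{70519}{2 \left(-3\right) \frac{1}{109}} = \frac{70519}{- \frac{6}{109}} = 70519 \left(- \frac{109}{6}\right) = - \frac{7686571}{6}$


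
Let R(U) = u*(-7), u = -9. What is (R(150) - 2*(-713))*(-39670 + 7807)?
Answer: -47444007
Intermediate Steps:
R(U) = 63 (R(U) = -9*(-7) = 63)
(R(150) - 2*(-713))*(-39670 + 7807) = (63 - 2*(-713))*(-39670 + 7807) = (63 + 1426)*(-31863) = 1489*(-31863) = -47444007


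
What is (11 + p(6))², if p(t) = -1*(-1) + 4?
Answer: 256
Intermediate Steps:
p(t) = 5 (p(t) = 1 + 4 = 5)
(11 + p(6))² = (11 + 5)² = 16² = 256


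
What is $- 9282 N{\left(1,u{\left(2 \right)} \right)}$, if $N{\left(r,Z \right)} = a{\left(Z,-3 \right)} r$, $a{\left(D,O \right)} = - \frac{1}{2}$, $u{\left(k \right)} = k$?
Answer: $4641$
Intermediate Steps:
$a{\left(D,O \right)} = - \frac{1}{2}$ ($a{\left(D,O \right)} = \left(-1\right) \frac{1}{2} = - \frac{1}{2}$)
$N{\left(r,Z \right)} = - \frac{r}{2}$
$- 9282 N{\left(1,u{\left(2 \right)} \right)} = - 9282 \left(\left(- \frac{1}{2}\right) 1\right) = \left(-9282\right) \left(- \frac{1}{2}\right) = 4641$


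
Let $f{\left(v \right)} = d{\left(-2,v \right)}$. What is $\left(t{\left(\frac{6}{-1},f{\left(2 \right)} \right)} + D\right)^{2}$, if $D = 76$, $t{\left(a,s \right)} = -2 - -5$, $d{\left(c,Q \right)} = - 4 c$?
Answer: $6241$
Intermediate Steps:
$f{\left(v \right)} = 8$ ($f{\left(v \right)} = \left(-4\right) \left(-2\right) = 8$)
$t{\left(a,s \right)} = 3$ ($t{\left(a,s \right)} = -2 + 5 = 3$)
$\left(t{\left(\frac{6}{-1},f{\left(2 \right)} \right)} + D\right)^{2} = \left(3 + 76\right)^{2} = 79^{2} = 6241$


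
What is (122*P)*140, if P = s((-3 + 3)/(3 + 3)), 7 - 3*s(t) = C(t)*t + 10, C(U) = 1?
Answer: -17080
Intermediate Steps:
s(t) = -1 - t/3 (s(t) = 7/3 - (1*t + 10)/3 = 7/3 - (t + 10)/3 = 7/3 - (10 + t)/3 = 7/3 + (-10/3 - t/3) = -1 - t/3)
P = -1 (P = -1 - (-3 + 3)/(3*(3 + 3)) = -1 - 0/6 = -1 - ⅓*0 = -1 + 0 = -1)
(122*P)*140 = (122*(-1))*140 = -122*140 = -17080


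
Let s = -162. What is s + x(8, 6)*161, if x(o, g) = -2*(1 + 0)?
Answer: -484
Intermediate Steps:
x(o, g) = -2 (x(o, g) = -2*1 = -2)
s + x(8, 6)*161 = -162 - 2*161 = -162 - 322 = -484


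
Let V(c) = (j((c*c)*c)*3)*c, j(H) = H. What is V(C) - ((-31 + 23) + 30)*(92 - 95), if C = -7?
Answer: 7269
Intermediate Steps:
V(c) = 3*c⁴ (V(c) = (((c*c)*c)*3)*c = ((c²*c)*3)*c = (c³*3)*c = (3*c³)*c = 3*c⁴)
V(C) - ((-31 + 23) + 30)*(92 - 95) = 3*(-7)⁴ - ((-31 + 23) + 30)*(92 - 95) = 3*2401 - (-8 + 30)*(-3) = 7203 - 22*(-3) = 7203 - 1*(-66) = 7203 + 66 = 7269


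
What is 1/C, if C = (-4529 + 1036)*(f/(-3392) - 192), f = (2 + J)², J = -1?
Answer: 3392/2274868645 ≈ 1.4911e-6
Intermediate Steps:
f = 1 (f = (2 - 1)² = 1² = 1)
C = 2274868645/3392 (C = (-4529 + 1036)*(1/(-3392) - 192) = -3493*(1*(-1/3392) - 192) = -3493*(-1/3392 - 192) = -3493*(-651265/3392) = 2274868645/3392 ≈ 6.7066e+5)
1/C = 1/(2274868645/3392) = 3392/2274868645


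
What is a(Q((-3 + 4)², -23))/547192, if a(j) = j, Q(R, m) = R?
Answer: 1/547192 ≈ 1.8275e-6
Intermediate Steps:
a(Q((-3 + 4)², -23))/547192 = (-3 + 4)²/547192 = 1²*(1/547192) = 1*(1/547192) = 1/547192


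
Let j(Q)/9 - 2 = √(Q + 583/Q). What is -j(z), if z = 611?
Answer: -18 - 36*√14278459/611 ≈ -240.64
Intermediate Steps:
j(Q) = 18 + 9*√(Q + 583/Q)
-j(z) = -(18 + 9*√(611 + 583/611)) = -(18 + 9*√(373904/611)) = -(18 + 9*(4*√14278459/611)) = -(18 + 36*√14278459/611) = -18 - 36*√14278459/611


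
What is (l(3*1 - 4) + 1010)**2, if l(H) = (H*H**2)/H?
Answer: 1022121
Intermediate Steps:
l(H) = H**2 (l(H) = H**3/H = H**2)
(l(3*1 - 4) + 1010)**2 = ((3*1 - 4)**2 + 1010)**2 = ((3 - 4)**2 + 1010)**2 = ((-1)**2 + 1010)**2 = (1 + 1010)**2 = 1011**2 = 1022121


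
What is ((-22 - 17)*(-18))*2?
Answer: 1404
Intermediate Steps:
((-22 - 17)*(-18))*2 = -39*(-18)*2 = 702*2 = 1404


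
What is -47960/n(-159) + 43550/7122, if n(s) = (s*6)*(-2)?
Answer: -10769905/566199 ≈ -19.021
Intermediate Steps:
n(s) = -12*s (n(s) = (6*s)*(-2) = -12*s)
-47960/n(-159) + 43550/7122 = -47960/((-12*(-159))) + 43550/7122 = -47960/1908 + 43550*(1/7122) = -47960*1/1908 + 21775/3561 = -11990/477 + 21775/3561 = -10769905/566199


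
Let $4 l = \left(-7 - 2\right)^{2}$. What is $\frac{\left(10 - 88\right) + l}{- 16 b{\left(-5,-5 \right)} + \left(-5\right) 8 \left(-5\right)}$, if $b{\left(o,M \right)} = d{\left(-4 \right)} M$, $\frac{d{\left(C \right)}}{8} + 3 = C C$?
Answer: $- \frac{77}{11360} \approx -0.0067782$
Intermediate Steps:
$d{\left(C \right)} = -24 + 8 C^{2}$ ($d{\left(C \right)} = -24 + 8 C C = -24 + 8 C^{2}$)
$l = \frac{81}{4}$ ($l = \frac{\left(-7 - 2\right)^{2}}{4} = \frac{\left(-9\right)^{2}}{4} = \frac{1}{4} \cdot 81 = \frac{81}{4} \approx 20.25$)
$b{\left(o,M \right)} = 104 M$ ($b{\left(o,M \right)} = \left(-24 + 8 \left(-4\right)^{2}\right) M = \left(-24 + 8 \cdot 16\right) M = \left(-24 + 128\right) M = 104 M$)
$\frac{\left(10 - 88\right) + l}{- 16 b{\left(-5,-5 \right)} + \left(-5\right) 8 \left(-5\right)} = \frac{\left(10 - 88\right) + \frac{81}{4}}{- 16 \cdot 104 \left(-5\right) + \left(-5\right) 8 \left(-5\right)} = \frac{-78 + \frac{81}{4}}{\left(-16\right) \left(-520\right) - -200} = - \frac{231}{4 \left(8320 + 200\right)} = - \frac{231}{4 \cdot 8520} = \left(- \frac{231}{4}\right) \frac{1}{8520} = - \frac{77}{11360}$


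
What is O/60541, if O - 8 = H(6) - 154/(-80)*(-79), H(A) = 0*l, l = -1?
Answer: -5763/2421640 ≈ -0.0023798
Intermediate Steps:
H(A) = 0 (H(A) = 0*(-1) = 0)
O = -5763/40 (O = 8 + (0 - 154/(-80)*(-79)) = 8 + (0 - 154*(-1/80)*(-79)) = 8 + (0 + (77/40)*(-79)) = 8 + (0 - 6083/40) = 8 - 6083/40 = -5763/40 ≈ -144.07)
O/60541 = -5763/40/60541 = -5763/40*1/60541 = -5763/2421640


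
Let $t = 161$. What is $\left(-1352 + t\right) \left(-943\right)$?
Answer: $1123113$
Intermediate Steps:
$\left(-1352 + t\right) \left(-943\right) = \left(-1352 + 161\right) \left(-943\right) = \left(-1191\right) \left(-943\right) = 1123113$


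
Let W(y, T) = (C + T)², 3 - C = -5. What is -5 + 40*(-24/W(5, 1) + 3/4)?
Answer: 355/27 ≈ 13.148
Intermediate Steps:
C = 8 (C = 3 - 1*(-5) = 3 + 5 = 8)
W(y, T) = (8 + T)²
-5 + 40*(-24/W(5, 1) + 3/4) = -5 + 40*(-24/(8 + 1)² + 3/4) = -5 + 40*(-24/(9²) + 3*(¼)) = -5 + 40*(-24/81 + ¾) = -5 + 40*(-24*1/81 + ¾) = -5 + 40*(-8/27 + ¾) = -5 + 40*(49/108) = -5 + 490/27 = 355/27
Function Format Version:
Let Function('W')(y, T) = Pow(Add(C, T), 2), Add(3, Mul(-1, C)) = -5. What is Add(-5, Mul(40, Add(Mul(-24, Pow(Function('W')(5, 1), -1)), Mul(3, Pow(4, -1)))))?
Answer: Rational(355, 27) ≈ 13.148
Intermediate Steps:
C = 8 (C = Add(3, Mul(-1, -5)) = Add(3, 5) = 8)
Function('W')(y, T) = Pow(Add(8, T), 2)
Add(-5, Mul(40, Add(Mul(-24, Pow(Function('W')(5, 1), -1)), Mul(3, Pow(4, -1))))) = Add(-5, Mul(40, Add(Mul(-24, Pow(Pow(Add(8, 1), 2), -1)), Mul(3, Pow(4, -1))))) = Add(-5, Mul(40, Add(Mul(-24, Pow(Pow(9, 2), -1)), Mul(3, Rational(1, 4))))) = Add(-5, Mul(40, Add(Mul(-24, Pow(81, -1)), Rational(3, 4)))) = Add(-5, Mul(40, Add(Mul(-24, Rational(1, 81)), Rational(3, 4)))) = Add(-5, Mul(40, Add(Rational(-8, 27), Rational(3, 4)))) = Add(-5, Mul(40, Rational(49, 108))) = Add(-5, Rational(490, 27)) = Rational(355, 27)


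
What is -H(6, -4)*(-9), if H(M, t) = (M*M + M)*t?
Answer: -1512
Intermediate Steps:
H(M, t) = t*(M + M**2) (H(M, t) = (M**2 + M)*t = (M + M**2)*t = t*(M + M**2))
-H(6, -4)*(-9) = -6*(-4)*(1 + 6)*(-9) = -6*(-4)*7*(-9) = -1*(-168)*(-9) = 168*(-9) = -1512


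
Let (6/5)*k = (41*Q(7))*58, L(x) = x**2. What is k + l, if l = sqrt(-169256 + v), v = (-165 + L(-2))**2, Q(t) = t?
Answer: 41615/3 + I*sqrt(143335) ≈ 13872.0 + 378.6*I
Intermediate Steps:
v = 25921 (v = (-165 + (-2)**2)**2 = (-165 + 4)**2 = (-161)**2 = 25921)
l = I*sqrt(143335) (l = sqrt(-169256 + 25921) = sqrt(-143335) = I*sqrt(143335) ≈ 378.6*I)
k = 41615/3 (k = 5*((41*7)*58)/6 = 5*(287*58)/6 = (5/6)*16646 = 41615/3 ≈ 13872.)
k + l = 41615/3 + I*sqrt(143335)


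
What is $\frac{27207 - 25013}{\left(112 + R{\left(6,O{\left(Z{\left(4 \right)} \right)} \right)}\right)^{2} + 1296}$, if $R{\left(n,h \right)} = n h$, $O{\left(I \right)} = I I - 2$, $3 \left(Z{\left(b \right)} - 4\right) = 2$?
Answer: $\frac{9873}{245264} \approx 0.040255$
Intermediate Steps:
$Z{\left(b \right)} = \frac{14}{3}$ ($Z{\left(b \right)} = 4 + \frac{1}{3} \cdot 2 = 4 + \frac{2}{3} = \frac{14}{3}$)
$O{\left(I \right)} = -2 + I^{2}$ ($O{\left(I \right)} = I^{2} - 2 = -2 + I^{2}$)
$R{\left(n,h \right)} = h n$
$\frac{27207 - 25013}{\left(112 + R{\left(6,O{\left(Z{\left(4 \right)} \right)} \right)}\right)^{2} + 1296} = \frac{27207 - 25013}{\left(112 + \left(-2 + \left(\frac{14}{3}\right)^{2}\right) 6\right)^{2} + 1296} = \frac{2194}{\left(112 + \left(-2 + \frac{196}{9}\right) 6\right)^{2} + 1296} = \frac{2194}{\left(112 + \frac{178}{9} \cdot 6\right)^{2} + 1296} = \frac{2194}{\left(112 + \frac{356}{3}\right)^{2} + 1296} = \frac{2194}{\left(\frac{692}{3}\right)^{2} + 1296} = \frac{2194}{\frac{478864}{9} + 1296} = \frac{2194}{\frac{490528}{9}} = 2194 \cdot \frac{9}{490528} = \frac{9873}{245264}$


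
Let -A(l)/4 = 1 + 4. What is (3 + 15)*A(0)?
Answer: -360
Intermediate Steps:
A(l) = -20 (A(l) = -4*(1 + 4) = -4*5 = -20)
(3 + 15)*A(0) = (3 + 15)*(-20) = 18*(-20) = -360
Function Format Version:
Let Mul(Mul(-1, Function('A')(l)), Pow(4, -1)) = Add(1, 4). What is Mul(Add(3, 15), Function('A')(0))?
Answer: -360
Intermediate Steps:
Function('A')(l) = -20 (Function('A')(l) = Mul(-4, Add(1, 4)) = Mul(-4, 5) = -20)
Mul(Add(3, 15), Function('A')(0)) = Mul(Add(3, 15), -20) = Mul(18, -20) = -360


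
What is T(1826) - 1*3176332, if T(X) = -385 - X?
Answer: -3178543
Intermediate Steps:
T(1826) - 1*3176332 = (-385 - 1*1826) - 1*3176332 = (-385 - 1826) - 3176332 = -2211 - 3176332 = -3178543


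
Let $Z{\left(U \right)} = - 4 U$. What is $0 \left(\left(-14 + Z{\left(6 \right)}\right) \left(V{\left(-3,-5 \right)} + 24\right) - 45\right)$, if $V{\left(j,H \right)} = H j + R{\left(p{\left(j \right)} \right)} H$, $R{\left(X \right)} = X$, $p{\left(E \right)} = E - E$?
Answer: $0$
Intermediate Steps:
$p{\left(E \right)} = 0$
$V{\left(j,H \right)} = H j$ ($V{\left(j,H \right)} = H j + 0 H = H j + 0 = H j$)
$0 \left(\left(-14 + Z{\left(6 \right)}\right) \left(V{\left(-3,-5 \right)} + 24\right) - 45\right) = 0 \left(\left(-14 - 24\right) \left(\left(-5\right) \left(-3\right) + 24\right) - 45\right) = 0 \left(\left(-14 - 24\right) \left(15 + 24\right) - 45\right) = 0 \left(\left(-38\right) 39 - 45\right) = 0 \left(-1482 - 45\right) = 0 \left(-1527\right) = 0$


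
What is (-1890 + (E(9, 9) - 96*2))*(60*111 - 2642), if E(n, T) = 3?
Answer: -8353422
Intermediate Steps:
(-1890 + (E(9, 9) - 96*2))*(60*111 - 2642) = (-1890 + (3 - 96*2))*(60*111 - 2642) = (-1890 + (3 - 192))*(6660 - 2642) = (-1890 - 189)*4018 = -2079*4018 = -8353422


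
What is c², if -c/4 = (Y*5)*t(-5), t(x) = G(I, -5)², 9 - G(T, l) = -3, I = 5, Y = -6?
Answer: 298598400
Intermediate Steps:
G(T, l) = 12 (G(T, l) = 9 - 1*(-3) = 9 + 3 = 12)
t(x) = 144 (t(x) = 12² = 144)
c = 17280 (c = -4*(-6*5)*144 = -(-120)*144 = -4*(-4320) = 17280)
c² = 17280² = 298598400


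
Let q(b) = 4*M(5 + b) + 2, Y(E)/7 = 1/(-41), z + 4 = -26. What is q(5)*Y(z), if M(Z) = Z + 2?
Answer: -350/41 ≈ -8.5366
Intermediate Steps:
z = -30 (z = -4 - 26 = -30)
Y(E) = -7/41 (Y(E) = 7/(-41) = 7*(-1/41) = -7/41)
M(Z) = 2 + Z
q(b) = 30 + 4*b (q(b) = 4*(2 + (5 + b)) + 2 = 4*(7 + b) + 2 = (28 + 4*b) + 2 = 30 + 4*b)
q(5)*Y(z) = (30 + 4*5)*(-7/41) = (30 + 20)*(-7/41) = 50*(-7/41) = -350/41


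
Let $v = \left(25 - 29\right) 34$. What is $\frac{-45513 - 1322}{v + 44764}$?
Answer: $- \frac{46835}{44628} \approx -1.0495$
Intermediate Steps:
$v = -136$ ($v = \left(-4\right) 34 = -136$)
$\frac{-45513 - 1322}{v + 44764} = \frac{-45513 - 1322}{-136 + 44764} = - \frac{46835}{44628}$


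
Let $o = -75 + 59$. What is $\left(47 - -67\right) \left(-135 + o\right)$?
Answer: $-17214$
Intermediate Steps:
$o = -16$
$\left(47 - -67\right) \left(-135 + o\right) = \left(47 - -67\right) \left(-135 - 16\right) = \left(47 + 67\right) \left(-151\right) = 114 \left(-151\right) = -17214$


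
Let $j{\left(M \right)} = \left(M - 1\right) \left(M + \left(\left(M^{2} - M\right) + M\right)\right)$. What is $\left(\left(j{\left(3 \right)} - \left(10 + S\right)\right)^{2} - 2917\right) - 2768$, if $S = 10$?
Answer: $-5669$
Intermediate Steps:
$j{\left(M \right)} = \left(-1 + M\right) \left(M + M^{2}\right)$
$\left(\left(j{\left(3 \right)} - \left(10 + S\right)\right)^{2} - 2917\right) - 2768 = \left(\left(\left(3^{3} - 3\right) - 20\right)^{2} - 2917\right) - 2768 = \left(\left(\left(27 - 3\right) - 20\right)^{2} - 2917\right) - 2768 = \left(\left(24 - 20\right)^{2} - 2917\right) - 2768 = \left(4^{2} - 2917\right) - 2768 = \left(16 - 2917\right) - 2768 = -2901 - 2768 = -5669$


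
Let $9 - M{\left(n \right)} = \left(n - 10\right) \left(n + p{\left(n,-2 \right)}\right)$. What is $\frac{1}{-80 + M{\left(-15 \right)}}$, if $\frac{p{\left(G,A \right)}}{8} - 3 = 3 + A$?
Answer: $\frac{1}{354} \approx 0.0028249$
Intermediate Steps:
$p{\left(G,A \right)} = 48 + 8 A$ ($p{\left(G,A \right)} = 24 + 8 \left(3 + A\right) = 24 + \left(24 + 8 A\right) = 48 + 8 A$)
$M{\left(n \right)} = 9 - \left(-10 + n\right) \left(32 + n\right)$ ($M{\left(n \right)} = 9 - \left(n - 10\right) \left(n + \left(48 + 8 \left(-2\right)\right)\right) = 9 - \left(-10 + n\right) \left(n + \left(48 - 16\right)\right) = 9 - \left(-10 + n\right) \left(n + 32\right) = 9 - \left(-10 + n\right) \left(32 + n\right)$)
$\frac{1}{-80 + M{\left(-15 \right)}} = \frac{1}{-80 - -434} = \frac{1}{-80 + \left(329 - 225 + 330\right)} = \frac{1}{-80 + 434} = \frac{1}{354}$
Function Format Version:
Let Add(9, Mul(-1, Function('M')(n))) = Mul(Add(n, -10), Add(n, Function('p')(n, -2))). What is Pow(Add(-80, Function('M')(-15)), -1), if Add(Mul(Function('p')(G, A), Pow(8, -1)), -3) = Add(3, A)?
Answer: Rational(1, 354) ≈ 0.0028249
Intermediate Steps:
Function('p')(G, A) = Add(48, Mul(8, A)) (Function('p')(G, A) = Add(24, Mul(8, Add(3, A))) = Add(24, Add(24, Mul(8, A))) = Add(48, Mul(8, A)))
Function('M')(n) = Add(9, Mul(-1, Add(-10, n), Add(32, n))) (Function('M')(n) = Add(9, Mul(-1, Mul(Add(n, -10), Add(n, Add(48, Mul(8, -2)))))) = Add(9, Mul(-1, Mul(Add(-10, n), Add(n, Add(48, -16))))) = Add(9, Mul(-1, Mul(Add(-10, n), Add(n, 32)))) = Add(9, Mul(-1, Mul(Add(-10, n), Add(32, n)))) = Add(9, Mul(-1, Add(-10, n), Add(32, n))))
Pow(Add(-80, Function('M')(-15)), -1) = Pow(Add(-80, Add(329, Mul(-1, Pow(-15, 2)), Mul(-22, -15))), -1) = Pow(Add(-80, Add(329, Mul(-1, 225), 330)), -1) = Pow(Add(-80, Add(329, -225, 330)), -1) = Pow(Add(-80, 434), -1) = Pow(354, -1) = Rational(1, 354)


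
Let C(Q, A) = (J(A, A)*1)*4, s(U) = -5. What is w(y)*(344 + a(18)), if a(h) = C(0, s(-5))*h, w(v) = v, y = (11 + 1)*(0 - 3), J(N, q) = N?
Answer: 576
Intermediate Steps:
y = -36 (y = 12*(-3) = -36)
C(Q, A) = 4*A (C(Q, A) = (A*1)*4 = A*4 = 4*A)
a(h) = -20*h (a(h) = (4*(-5))*h = -20*h)
w(y)*(344 + a(18)) = -36*(344 - 20*18) = -36*(344 - 360) = -36*(-16) = 576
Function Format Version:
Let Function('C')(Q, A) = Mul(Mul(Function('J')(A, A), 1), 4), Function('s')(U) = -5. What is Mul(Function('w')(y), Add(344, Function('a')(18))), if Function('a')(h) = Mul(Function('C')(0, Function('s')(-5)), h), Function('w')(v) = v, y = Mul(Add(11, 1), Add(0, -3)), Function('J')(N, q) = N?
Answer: 576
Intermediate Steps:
y = -36 (y = Mul(12, -3) = -36)
Function('C')(Q, A) = Mul(4, A) (Function('C')(Q, A) = Mul(Mul(A, 1), 4) = Mul(A, 4) = Mul(4, A))
Function('a')(h) = Mul(-20, h) (Function('a')(h) = Mul(Mul(4, -5), h) = Mul(-20, h))
Mul(Function('w')(y), Add(344, Function('a')(18))) = Mul(-36, Add(344, Mul(-20, 18))) = Mul(-36, Add(344, -360)) = Mul(-36, -16) = 576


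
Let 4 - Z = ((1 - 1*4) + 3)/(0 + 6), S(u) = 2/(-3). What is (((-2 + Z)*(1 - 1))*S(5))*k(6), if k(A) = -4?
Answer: 0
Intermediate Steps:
S(u) = -2/3 (S(u) = 2*(-1/3) = -2/3)
Z = 4 (Z = 4 - ((1 - 1*4) + 3)/(0 + 6) = 4 - ((1 - 4) + 3)/6 = 4 - (-3 + 3)/6 = 4 - 0/6 = 4 - 1*0 = 4 + 0 = 4)
(((-2 + Z)*(1 - 1))*S(5))*k(6) = (((-2 + 4)*(1 - 1))*(-2/3))*(-4) = ((2*0)*(-2/3))*(-4) = (0*(-2/3))*(-4) = 0*(-4) = 0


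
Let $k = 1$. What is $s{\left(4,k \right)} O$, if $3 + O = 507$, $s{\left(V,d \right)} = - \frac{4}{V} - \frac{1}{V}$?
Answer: $-630$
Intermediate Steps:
$s{\left(V,d \right)} = - \frac{5}{V}$
$O = 504$ ($O = -3 + 507 = 504$)
$s{\left(4,k \right)} O = - \frac{5}{4} \cdot 504 = \left(-5\right) \frac{1}{4} \cdot 504 = \left(- \frac{5}{4}\right) 504 = -630$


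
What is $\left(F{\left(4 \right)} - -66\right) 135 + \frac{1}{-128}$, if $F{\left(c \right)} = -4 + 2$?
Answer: $\frac{1105919}{128} \approx 8640.0$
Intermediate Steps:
$F{\left(c \right)} = -2$
$\left(F{\left(4 \right)} - -66\right) 135 + \frac{1}{-128} = \left(-2 - -66\right) 135 + \frac{1}{-128} = \left(-2 + 66\right) 135 - \frac{1}{128} = 64 \cdot 135 - \frac{1}{128} = 8640 - \frac{1}{128} = \frac{1105919}{128}$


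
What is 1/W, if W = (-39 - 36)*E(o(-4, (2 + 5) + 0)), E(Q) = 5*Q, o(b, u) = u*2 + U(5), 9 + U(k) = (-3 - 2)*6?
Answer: 1/9375 ≈ 0.00010667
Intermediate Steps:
U(k) = -39 (U(k) = -9 + (-3 - 2)*6 = -9 - 5*6 = -9 - 30 = -39)
o(b, u) = -39 + 2*u (o(b, u) = u*2 - 39 = 2*u - 39 = -39 + 2*u)
W = 9375 (W = (-39 - 36)*(5*(-39 + 2*((2 + 5) + 0))) = -375*(-39 + 2*(7 + 0)) = -375*(-39 + 2*7) = -375*(-39 + 14) = -375*(-25) = -75*(-125) = 9375)
1/W = 1/9375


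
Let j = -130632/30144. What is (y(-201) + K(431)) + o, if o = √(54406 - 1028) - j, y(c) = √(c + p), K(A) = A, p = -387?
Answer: 546779/1256 + √53378 + 14*I*√3 ≈ 666.37 + 24.249*I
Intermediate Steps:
j = -5443/1256 (j = -130632*1/30144 = -5443/1256 ≈ -4.3336)
y(c) = √(-387 + c) (y(c) = √(c - 387) = √(-387 + c))
o = 5443/1256 + √53378 (o = √(54406 - 1028) - 1*(-5443/1256) = √53378 + 5443/1256 = 5443/1256 + √53378 ≈ 235.37)
(y(-201) + K(431)) + o = (√(-387 - 201) + 431) + (5443/1256 + √53378) = (√(-588) + 431) + (5443/1256 + √53378) = (14*I*√3 + 431) + (5443/1256 + √53378) = (431 + 14*I*√3) + (5443/1256 + √53378) = 546779/1256 + √53378 + 14*I*√3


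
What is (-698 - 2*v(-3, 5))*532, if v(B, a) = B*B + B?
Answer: -377720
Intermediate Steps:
v(B, a) = B + B² (v(B, a) = B² + B = B + B²)
(-698 - 2*v(-3, 5))*532 = (-698 - (-6)*(1 - 3))*532 = (-698 - (-6)*(-2))*532 = (-698 - 2*6)*532 = (-698 - 12)*532 = -710*532 = -377720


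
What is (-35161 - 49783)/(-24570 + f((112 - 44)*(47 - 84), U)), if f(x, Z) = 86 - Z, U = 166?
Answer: 42472/12325 ≈ 3.4460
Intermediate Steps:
(-35161 - 49783)/(-24570 + f((112 - 44)*(47 - 84), U)) = (-35161 - 49783)/(-24570 + (86 - 1*166)) = -84944/(-24570 + (86 - 166)) = -84944/(-24570 - 80) = -84944/(-24650) = -84944*(-1/24650) = 42472/12325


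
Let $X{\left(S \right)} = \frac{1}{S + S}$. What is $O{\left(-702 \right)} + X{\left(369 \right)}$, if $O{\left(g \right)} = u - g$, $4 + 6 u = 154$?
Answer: $\frac{536527}{738} \approx 727.0$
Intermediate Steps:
$u = 25$ ($u = - \frac{2}{3} + \frac{1}{6} \cdot 154 = - \frac{2}{3} + \frac{77}{3} = 25$)
$X{\left(S \right)} = \frac{1}{2 S}$
$O{\left(g \right)} = 25 - g$
$O{\left(-702 \right)} + X{\left(369 \right)} = \left(25 - -702\right) + \frac{1}{2 \cdot 369} = \left(25 + 702\right) + \frac{1}{2} \cdot \frac{1}{369} = 727 + \frac{1}{738} = \frac{536527}{738}$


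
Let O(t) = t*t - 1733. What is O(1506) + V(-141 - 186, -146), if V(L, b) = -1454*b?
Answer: 2478587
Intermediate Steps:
O(t) = -1733 + t² (O(t) = t² - 1733 = -1733 + t²)
O(1506) + V(-141 - 186, -146) = (-1733 + 1506²) - 1454*(-146) = (-1733 + 2268036) + 212284 = 2266303 + 212284 = 2478587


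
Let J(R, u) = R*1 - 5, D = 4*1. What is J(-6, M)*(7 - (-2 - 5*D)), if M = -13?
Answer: -319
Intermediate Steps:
D = 4
J(R, u) = -5 + R (J(R, u) = R - 5 = -5 + R)
J(-6, M)*(7 - (-2 - 5*D)) = (-5 - 6)*(7 - (-2 - 5*4)) = -11*(7 - (-2 - 20)) = -11*(7 - 1*(-22)) = -11*(7 + 22) = -11*29 = -319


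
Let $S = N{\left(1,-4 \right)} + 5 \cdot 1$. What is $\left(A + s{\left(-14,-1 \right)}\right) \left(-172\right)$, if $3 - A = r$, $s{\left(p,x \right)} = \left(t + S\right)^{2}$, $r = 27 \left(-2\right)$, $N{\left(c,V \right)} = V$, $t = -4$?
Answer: $-11352$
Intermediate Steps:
$r = -54$
$S = 1$ ($S = -4 + 5 \cdot 1 = -4 + 5 = 1$)
$s{\left(p,x \right)} = 9$ ($s{\left(p,x \right)} = \left(-4 + 1\right)^{2} = \left(-3\right)^{2} = 9$)
$A = 57$ ($A = 3 - -54 = 3 + 54 = 57$)
$\left(A + s{\left(-14,-1 \right)}\right) \left(-172\right) = \left(57 + 9\right) \left(-172\right) = 66 \left(-172\right) = -11352$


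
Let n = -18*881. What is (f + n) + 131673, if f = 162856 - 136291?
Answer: 142380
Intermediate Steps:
f = 26565
n = -15858
(f + n) + 131673 = (26565 - 15858) + 131673 = 10707 + 131673 = 142380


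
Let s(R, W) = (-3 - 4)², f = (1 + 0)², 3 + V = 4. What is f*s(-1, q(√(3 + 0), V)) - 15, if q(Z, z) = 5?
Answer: 34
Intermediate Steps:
V = 1 (V = -3 + 4 = 1)
f = 1 (f = 1² = 1)
s(R, W) = 49 (s(R, W) = (-7)² = 49)
f*s(-1, q(√(3 + 0), V)) - 15 = 1*49 - 15 = 49 - 15 = 34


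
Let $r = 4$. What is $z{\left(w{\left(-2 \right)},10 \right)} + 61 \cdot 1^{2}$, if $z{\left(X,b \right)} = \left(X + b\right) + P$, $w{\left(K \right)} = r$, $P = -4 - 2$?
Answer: $69$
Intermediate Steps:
$P = -6$ ($P = -4 - 2 = -6$)
$w{\left(K \right)} = 4$
$z{\left(X,b \right)} = -6 + X + b$ ($z{\left(X,b \right)} = \left(X + b\right) - 6 = -6 + X + b$)
$z{\left(w{\left(-2 \right)},10 \right)} + 61 \cdot 1^{2} = \left(-6 + 4 + 10\right) + 61 \cdot 1^{2} = 8 + 61 \cdot 1 = 8 + 61 = 69$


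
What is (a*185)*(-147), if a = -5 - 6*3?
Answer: 625485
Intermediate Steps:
a = -23 (a = -5 - 18 = -23)
(a*185)*(-147) = -23*185*(-147) = -4255*(-147) = 625485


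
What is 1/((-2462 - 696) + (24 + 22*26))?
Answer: -1/2562 ≈ -0.00039032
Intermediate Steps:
1/((-2462 - 696) + (24 + 22*26)) = 1/(-3158 + (24 + 572)) = 1/(-3158 + 596) = 1/(-2562) = -1/2562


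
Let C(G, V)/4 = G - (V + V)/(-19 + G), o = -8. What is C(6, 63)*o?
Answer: -6528/13 ≈ -502.15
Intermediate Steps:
C(G, V) = 4*G - 8*V/(-19 + G) (C(G, V) = 4*(G - (V + V)/(-19 + G)) = 4*(G - 2*V/(-19 + G)) = 4*G - 8*V/(-19 + G))
C(6, 63)*o = (4*(6² - 19*6 - 2*63)/(-19 + 6))*(-8) = (4*(36 - 114 - 126)/(-13))*(-8) = (4*(-1/13)*(-204))*(-8) = (816/13)*(-8) = -6528/13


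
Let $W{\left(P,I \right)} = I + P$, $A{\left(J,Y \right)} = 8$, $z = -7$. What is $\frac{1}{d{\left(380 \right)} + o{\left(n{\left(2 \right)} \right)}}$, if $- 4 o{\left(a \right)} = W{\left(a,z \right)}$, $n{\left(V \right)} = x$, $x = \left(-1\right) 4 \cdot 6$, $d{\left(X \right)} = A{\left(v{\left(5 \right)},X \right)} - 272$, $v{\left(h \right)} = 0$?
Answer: $- \frac{4}{1025} \approx -0.0039024$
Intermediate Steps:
$d{\left(X \right)} = -264$ ($d{\left(X \right)} = 8 - 272 = -264$)
$x = -24$ ($x = \left(-4\right) 6 = -24$)
$n{\left(V \right)} = -24$
$o{\left(a \right)} = \frac{7}{4} - \frac{a}{4}$ ($o{\left(a \right)} = - \frac{-7 + a}{4} = \frac{7}{4} - \frac{a}{4}$)
$\frac{1}{d{\left(380 \right)} + o{\left(n{\left(2 \right)} \right)}} = \frac{1}{-264 + \left(\frac{7}{4} - -6\right)} = \frac{1}{-264 + \left(\frac{7}{4} + 6\right)} = \frac{1}{-264 + \frac{31}{4}} = \frac{1}{- \frac{1025}{4}} = - \frac{4}{1025}$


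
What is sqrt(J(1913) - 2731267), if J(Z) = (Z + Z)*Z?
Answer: sqrt(4587871) ≈ 2141.9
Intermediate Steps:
J(Z) = 2*Z**2 (J(Z) = (2*Z)*Z = 2*Z**2)
sqrt(J(1913) - 2731267) = sqrt(2*1913**2 - 2731267) = sqrt(2*3659569 - 2731267) = sqrt(7319138 - 2731267) = sqrt(4587871)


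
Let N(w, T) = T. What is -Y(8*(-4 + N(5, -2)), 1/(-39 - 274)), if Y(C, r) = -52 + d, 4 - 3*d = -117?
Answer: 35/3 ≈ 11.667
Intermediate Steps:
d = 121/3 (d = 4/3 - ⅓*(-117) = 4/3 + 39 = 121/3 ≈ 40.333)
Y(C, r) = -35/3 (Y(C, r) = -52 + 121/3 = -35/3)
-Y(8*(-4 + N(5, -2)), 1/(-39 - 274)) = -1*(-35/3) = 35/3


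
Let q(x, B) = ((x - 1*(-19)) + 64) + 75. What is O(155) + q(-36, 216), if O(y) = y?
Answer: 277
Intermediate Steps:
q(x, B) = 158 + x (q(x, B) = ((x + 19) + 64) + 75 = ((19 + x) + 64) + 75 = (83 + x) + 75 = 158 + x)
O(155) + q(-36, 216) = 155 + (158 - 36) = 155 + 122 = 277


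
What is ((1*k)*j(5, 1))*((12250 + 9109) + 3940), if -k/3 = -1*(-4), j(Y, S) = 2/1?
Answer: -607176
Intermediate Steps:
j(Y, S) = 2 (j(Y, S) = 2*1 = 2)
k = -12 (k = -(-3)*(-4) = -3*4 = -12)
((1*k)*j(5, 1))*((12250 + 9109) + 3940) = ((1*(-12))*2)*((12250 + 9109) + 3940) = (-12*2)*(21359 + 3940) = -24*25299 = -607176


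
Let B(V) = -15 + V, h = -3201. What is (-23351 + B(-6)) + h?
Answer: -26573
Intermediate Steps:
(-23351 + B(-6)) + h = (-23351 + (-15 - 6)) - 3201 = (-23351 - 21) - 3201 = -23372 - 3201 = -26573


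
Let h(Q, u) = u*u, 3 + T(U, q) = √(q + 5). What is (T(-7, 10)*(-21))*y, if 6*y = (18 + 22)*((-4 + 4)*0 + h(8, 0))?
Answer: 0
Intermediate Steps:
T(U, q) = -3 + √(5 + q) (T(U, q) = -3 + √(q + 5) = -3 + √(5 + q))
h(Q, u) = u²
y = 0 (y = ((18 + 22)*((-4 + 4)*0 + 0²))/6 = (40*(0*0 + 0))/6 = (40*(0 + 0))/6 = (40*0)/6 = (⅙)*0 = 0)
(T(-7, 10)*(-21))*y = ((-3 + √(5 + 10))*(-21))*0 = ((-3 + √15)*(-21))*0 = (63 - 21*√15)*0 = 0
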